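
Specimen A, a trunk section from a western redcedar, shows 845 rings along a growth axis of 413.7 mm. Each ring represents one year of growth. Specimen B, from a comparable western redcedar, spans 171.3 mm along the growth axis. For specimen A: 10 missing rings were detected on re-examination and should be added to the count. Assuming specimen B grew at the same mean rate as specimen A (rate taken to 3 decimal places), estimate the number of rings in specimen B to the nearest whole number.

354 rings

Specimen A: adjusted count: 845 + 10 = 855 rings.
A: Extension rate ≈ 413.7 / 855 = 0.484 mm/year.
B spans 171.3 / 0.484 = 353.93 years ≈ 354 rings.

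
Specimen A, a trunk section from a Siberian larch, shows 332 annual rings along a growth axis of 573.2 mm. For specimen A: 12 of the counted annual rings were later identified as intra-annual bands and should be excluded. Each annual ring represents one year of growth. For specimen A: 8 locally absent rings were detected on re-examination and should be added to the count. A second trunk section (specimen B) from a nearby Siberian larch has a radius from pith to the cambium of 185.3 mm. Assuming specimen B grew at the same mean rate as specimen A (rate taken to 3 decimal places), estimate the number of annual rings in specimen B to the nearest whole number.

106 annual rings

Specimen A: correcting the raw count gives 332 − 12 + 8 = 328 true annual rings.
A: 573.2 mm over 328 years gives 573.2 / 328 ≈ 1.748 mm/yr.
Specimen B: 185.3 mm / 1.748 mm per year = 106.01 years ≈ 106 annual rings.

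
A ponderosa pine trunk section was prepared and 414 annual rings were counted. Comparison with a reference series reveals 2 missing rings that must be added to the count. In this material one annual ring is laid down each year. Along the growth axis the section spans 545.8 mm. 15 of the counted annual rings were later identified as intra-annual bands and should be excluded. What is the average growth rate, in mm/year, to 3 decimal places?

Adjusted count: 414 − 15 + 2 = 401 annual rings.
Extension rate ≈ 545.8 / 401 = 1.361 mm/year.

1.361 mm/year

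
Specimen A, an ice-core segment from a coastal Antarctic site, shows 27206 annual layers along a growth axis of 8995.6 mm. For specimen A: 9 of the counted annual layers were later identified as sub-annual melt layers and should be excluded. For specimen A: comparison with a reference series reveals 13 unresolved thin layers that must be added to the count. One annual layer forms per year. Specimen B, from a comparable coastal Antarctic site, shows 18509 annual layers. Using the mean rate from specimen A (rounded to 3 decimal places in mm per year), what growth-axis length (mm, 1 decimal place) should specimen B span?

6126.5 mm

Specimen A: correcting the raw count gives 27206 − 9 + 13 = 27210 true annual layers.
A: Extension rate ≈ 8995.6 / 27210 = 0.331 mm/year.
Length of B = 0.331 × 18509 = 6126.5 mm.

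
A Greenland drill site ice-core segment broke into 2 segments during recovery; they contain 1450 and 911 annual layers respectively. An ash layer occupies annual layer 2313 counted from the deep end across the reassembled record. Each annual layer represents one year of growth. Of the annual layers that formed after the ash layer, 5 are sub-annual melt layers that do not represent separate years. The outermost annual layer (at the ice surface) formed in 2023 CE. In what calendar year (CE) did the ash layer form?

Total annual layers = 1450 + 911 = 2361.
The ash layer sits at annual layer 2313 from the deep end, so 2361 − 2313 = 48 annual layers formed after it.
48 − 5 false = 43 true annual layers after the ash layer.
The annual layer at the ice surface is 2023 CE, so the ash layer dates to 2023 − 43 = 1980 CE.

1980 CE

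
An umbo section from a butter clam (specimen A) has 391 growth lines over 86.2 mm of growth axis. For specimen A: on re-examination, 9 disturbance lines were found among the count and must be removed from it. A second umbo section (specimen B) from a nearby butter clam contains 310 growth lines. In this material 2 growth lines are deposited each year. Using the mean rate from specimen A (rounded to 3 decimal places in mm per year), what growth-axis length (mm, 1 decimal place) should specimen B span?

Specimen A: correcting the raw count gives 391 − 9 = 382 true growth lines.
Specimen A: with 2 growth lines per year, 382 / 2 = 191 years.
A: 86.2 mm over 191 years gives 86.2 / 191 ≈ 0.451 mm per year.
Specimen B: with 2 growth lines per year, 310 / 2 = 155 years. Length of B = 0.451 × 155 = 69.9 mm.

69.9 mm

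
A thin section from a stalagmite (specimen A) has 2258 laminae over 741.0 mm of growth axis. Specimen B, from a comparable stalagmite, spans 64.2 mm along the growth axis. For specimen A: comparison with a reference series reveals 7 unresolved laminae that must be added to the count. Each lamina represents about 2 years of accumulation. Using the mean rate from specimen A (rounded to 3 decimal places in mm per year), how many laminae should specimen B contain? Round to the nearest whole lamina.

196 laminae

Specimen A: correcting the raw count gives 2258 + 7 = 2265 true laminae.
Specimen A: 2265 laminae at 2 years each span 2265 × 2 = 4530 years.
A: Mean rate = 741.0 mm / 4530 years ≈ 0.164 mm/yr.
For B, 64.2 / 0.164 = 391.46 years; at 2 years per lamina that is 391.46 / 2 ≈ 196 laminae.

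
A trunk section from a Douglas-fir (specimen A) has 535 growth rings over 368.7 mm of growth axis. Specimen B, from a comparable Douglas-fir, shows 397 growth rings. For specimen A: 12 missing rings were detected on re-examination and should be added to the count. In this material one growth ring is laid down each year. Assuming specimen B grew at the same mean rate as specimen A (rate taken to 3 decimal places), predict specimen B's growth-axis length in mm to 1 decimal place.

267.6 mm

Specimen A: adjusted count: 535 + 12 = 547 growth rings.
A: Extension rate ≈ 368.7 / 547 = 0.674 mm/year.
For B, 0.674 mm/year × 397 years = 267.6 mm.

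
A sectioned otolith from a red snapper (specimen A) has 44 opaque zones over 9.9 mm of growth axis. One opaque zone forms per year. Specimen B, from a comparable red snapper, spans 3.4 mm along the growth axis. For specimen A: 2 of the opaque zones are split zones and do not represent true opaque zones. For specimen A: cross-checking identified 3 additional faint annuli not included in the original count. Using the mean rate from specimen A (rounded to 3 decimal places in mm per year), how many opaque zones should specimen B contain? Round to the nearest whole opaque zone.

15 opaque zones

Specimen A: correcting the raw count gives 44 − 2 + 3 = 45 true opaque zones.
A: 9.9 mm over 45 years gives 9.9 / 45 ≈ 0.220 mm/year.
B spans 3.4 / 0.220 = 15.45 years ≈ 15 opaque zones.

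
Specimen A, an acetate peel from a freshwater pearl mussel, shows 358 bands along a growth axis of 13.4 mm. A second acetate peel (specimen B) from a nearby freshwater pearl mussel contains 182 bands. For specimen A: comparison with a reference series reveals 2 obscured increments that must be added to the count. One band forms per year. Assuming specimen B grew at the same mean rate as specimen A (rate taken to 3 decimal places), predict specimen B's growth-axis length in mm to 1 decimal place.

Specimen A: adjusted count: 358 + 2 = 360 bands.
A: Mean rate = 13.4 mm / 360 years ≈ 0.037 mm/year.
For B, 0.037 mm/year × 182 years = 6.7 mm.

6.7 mm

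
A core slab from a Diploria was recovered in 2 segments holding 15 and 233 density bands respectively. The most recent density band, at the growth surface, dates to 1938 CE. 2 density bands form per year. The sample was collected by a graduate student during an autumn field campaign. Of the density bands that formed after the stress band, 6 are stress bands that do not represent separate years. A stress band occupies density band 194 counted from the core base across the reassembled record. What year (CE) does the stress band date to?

1914 CE

Total density bands = 15 + 233 = 248.
248 − 194 = 54 density bands lie beyond the stress band toward the growth surface.
54 − 6 false = 48 true density bands after the stress band.
With 2 density bands per year, 48 / 2 = 24 years.
Counting back 24 years from 1938 CE places the stress band in 1938 − 24 = 1914 CE.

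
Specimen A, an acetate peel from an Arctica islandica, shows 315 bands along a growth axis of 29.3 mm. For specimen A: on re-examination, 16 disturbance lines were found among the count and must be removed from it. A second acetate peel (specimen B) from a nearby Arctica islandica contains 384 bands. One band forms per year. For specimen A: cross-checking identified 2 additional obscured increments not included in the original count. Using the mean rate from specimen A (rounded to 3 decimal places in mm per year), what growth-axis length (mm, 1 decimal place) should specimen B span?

37.2 mm

Specimen A: adjusted count: 315 − 16 + 2 = 301 bands.
A: Extension rate ≈ 29.3 / 301 = 0.097 mm/yr.
Length of B = 0.097 × 384 = 37.2 mm.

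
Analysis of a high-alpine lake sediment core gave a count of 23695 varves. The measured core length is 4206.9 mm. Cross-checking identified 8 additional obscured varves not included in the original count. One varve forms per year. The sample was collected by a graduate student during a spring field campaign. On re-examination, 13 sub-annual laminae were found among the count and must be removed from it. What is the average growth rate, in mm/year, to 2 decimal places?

Correcting the raw count gives 23695 − 13 + 8 = 23690 true varves.
Mean rate = 4206.9 mm / 23690 years ≈ 0.18 mm/year.

0.18 mm/year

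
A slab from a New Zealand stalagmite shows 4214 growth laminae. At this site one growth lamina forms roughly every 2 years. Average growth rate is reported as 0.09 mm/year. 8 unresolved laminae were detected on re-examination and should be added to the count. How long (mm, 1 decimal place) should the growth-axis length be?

760.0 mm

True growth lamina count = 4214 + 8 = 4222.
4222 growth laminae at 2 years each span 4222 × 2 = 8444 years.
Length ≈ 0.09 × 8444 = 760.0 mm.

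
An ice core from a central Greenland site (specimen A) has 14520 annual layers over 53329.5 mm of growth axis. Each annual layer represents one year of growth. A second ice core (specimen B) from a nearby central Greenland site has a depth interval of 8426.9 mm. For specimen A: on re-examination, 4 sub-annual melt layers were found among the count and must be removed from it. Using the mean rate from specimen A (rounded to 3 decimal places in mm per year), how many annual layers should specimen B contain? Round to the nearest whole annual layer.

Specimen A: adjusted count: 14520 − 4 = 14516 annual layers.
A: 53329.5 mm over 14516 years gives 53329.5 / 14516 ≈ 3.674 mm per year.
Specimen B: 8426.9 mm / 3.674 mm per year = 2293.66 years ≈ 2294 annual layers.

2294 annual layers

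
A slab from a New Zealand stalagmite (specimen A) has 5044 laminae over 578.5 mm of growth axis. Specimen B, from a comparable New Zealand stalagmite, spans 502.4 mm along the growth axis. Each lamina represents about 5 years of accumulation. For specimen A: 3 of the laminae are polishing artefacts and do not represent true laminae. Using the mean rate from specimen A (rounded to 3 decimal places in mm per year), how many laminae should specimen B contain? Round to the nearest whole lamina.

Specimen A: after corrections the count is 5044 − 3 = 5041 laminae.
Specimen A: multiplying by 5 years per lamina: 5041 × 5 = 25205 years.
A: Mean rate = 578.5 mm / 25205 years ≈ 0.023 mm/yr.
Specimen B: 502.4 mm / 0.023 mm per year = 21843.48 years; at 5 years per lamina that is 21843.48 / 5 ≈ 4369 laminae.

4369 laminae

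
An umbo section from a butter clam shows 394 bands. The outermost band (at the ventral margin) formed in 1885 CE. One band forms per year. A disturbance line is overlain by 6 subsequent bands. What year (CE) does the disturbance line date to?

6 bands formed after the disturbance line.
Counting back 6 years from 1885 CE places the disturbance line in 1885 − 6 = 1879 CE.

1879 CE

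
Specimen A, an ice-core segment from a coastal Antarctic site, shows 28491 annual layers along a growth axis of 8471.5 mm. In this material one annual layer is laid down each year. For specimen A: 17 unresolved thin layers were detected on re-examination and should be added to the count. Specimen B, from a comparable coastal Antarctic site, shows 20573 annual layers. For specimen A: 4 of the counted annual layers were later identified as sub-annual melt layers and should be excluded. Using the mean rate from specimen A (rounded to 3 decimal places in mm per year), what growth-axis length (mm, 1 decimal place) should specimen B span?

Specimen A: correcting the raw count gives 28491 − 4 + 17 = 28504 true annual layers.
A: Mean rate = 8471.5 mm / 28504 years ≈ 0.297 mm per year.
For B, 0.297 mm/year × 20573 years = 6110.2 mm.

6110.2 mm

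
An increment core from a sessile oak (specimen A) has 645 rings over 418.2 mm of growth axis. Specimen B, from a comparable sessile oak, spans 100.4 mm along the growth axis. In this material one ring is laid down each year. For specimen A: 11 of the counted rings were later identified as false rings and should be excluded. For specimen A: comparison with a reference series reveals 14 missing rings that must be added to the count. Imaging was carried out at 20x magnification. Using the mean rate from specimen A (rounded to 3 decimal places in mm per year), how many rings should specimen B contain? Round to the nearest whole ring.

Specimen A: adjusted count: 645 − 11 + 14 = 648 rings.
A: Mean rate = 418.2 mm / 648 years ≈ 0.645 mm/yr.
Specimen B: 100.4 mm / 0.645 mm per year = 155.66 years ≈ 156 rings.

156 rings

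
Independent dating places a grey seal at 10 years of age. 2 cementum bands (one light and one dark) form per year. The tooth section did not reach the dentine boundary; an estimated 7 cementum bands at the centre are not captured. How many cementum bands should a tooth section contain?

13 cementum bands

10 years at 2 cementum bands per year gives 10 × 2 = 20 cementum bands.
20 − 7 missed = 13 cementum bands expected in the prepared section.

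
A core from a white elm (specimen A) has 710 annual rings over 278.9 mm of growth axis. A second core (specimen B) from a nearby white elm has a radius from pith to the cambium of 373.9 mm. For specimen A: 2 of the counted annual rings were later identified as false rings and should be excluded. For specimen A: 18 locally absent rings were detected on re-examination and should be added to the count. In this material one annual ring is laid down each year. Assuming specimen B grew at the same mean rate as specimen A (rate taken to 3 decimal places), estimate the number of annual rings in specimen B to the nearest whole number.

Specimen A: after corrections the count is 710 − 2 + 18 = 726 annual rings.
A: Extension rate ≈ 278.9 / 726 = 0.384 mm/yr.
For B, 373.9 / 0.384 = 973.70 years ≈ 974 annual rings.

974 annual rings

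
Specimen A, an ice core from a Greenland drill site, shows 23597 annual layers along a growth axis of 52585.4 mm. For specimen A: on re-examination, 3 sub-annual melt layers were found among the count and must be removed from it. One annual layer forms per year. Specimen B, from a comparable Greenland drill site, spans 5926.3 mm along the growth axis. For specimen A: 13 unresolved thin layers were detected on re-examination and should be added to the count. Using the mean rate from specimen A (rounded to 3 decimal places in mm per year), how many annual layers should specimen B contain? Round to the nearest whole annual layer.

2660 annual layers

Specimen A: adjusted count: 23597 − 3 + 13 = 23607 annual layers.
A: 52585.4 mm over 23607 years gives 52585.4 / 23607 ≈ 2.228 mm/yr.
For B, 5926.3 / 2.228 = 2659.92 years ≈ 2660 annual layers.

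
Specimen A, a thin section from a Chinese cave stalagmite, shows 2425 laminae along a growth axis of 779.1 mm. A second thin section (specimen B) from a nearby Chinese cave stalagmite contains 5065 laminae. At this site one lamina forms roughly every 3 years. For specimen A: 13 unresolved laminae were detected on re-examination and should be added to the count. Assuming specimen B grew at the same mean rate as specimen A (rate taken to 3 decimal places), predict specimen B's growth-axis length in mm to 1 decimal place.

Specimen A: after corrections the count is 2425 + 13 = 2438 laminae.
Specimen A: multiplying by 3 years per lamina: 2438 × 3 = 7314 years.
A: Extension rate ≈ 779.1 / 7314 = 0.107 mm per year.
Specimen B: 5065 laminae at 3 years each span 5065 × 3 = 15195 years. B's length ≈ 0.107 × 15195 = 1625.9 mm.

1625.9 mm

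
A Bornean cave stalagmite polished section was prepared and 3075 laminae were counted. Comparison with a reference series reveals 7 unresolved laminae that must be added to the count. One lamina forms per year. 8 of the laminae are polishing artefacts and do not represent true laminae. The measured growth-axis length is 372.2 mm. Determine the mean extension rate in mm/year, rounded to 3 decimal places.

0.121 mm/year

After corrections the count is 3075 − 8 + 7 = 3074 laminae.
372.2 mm over 3074 years gives 372.2 / 3074 ≈ 0.121 mm/year.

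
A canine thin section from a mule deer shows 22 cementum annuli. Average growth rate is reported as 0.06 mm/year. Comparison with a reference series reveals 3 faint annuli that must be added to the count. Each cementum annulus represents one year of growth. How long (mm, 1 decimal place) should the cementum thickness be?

1.5 mm

True cementum annulus count = 22 + 3 = 25.
25 years at 0.06 mm/year gives 0.06 × 25 = 1.5 mm.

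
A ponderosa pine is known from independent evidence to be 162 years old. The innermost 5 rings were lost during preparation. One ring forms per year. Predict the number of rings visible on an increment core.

157 rings

At one ring per year, 162 years correspond to 162 rings.
Less the 5 uncaptured rings: 162 − 5 = 157.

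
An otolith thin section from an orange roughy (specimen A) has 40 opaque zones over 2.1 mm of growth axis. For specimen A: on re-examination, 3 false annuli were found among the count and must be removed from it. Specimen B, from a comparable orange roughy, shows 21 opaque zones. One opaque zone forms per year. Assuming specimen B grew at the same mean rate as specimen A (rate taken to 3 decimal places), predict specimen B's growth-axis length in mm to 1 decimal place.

1.2 mm

Specimen A: after corrections the count is 40 − 3 = 37 opaque zones.
A: Extension rate ≈ 2.1 / 37 = 0.057 mm/yr.
B's length ≈ 0.057 × 21 = 1.2 mm.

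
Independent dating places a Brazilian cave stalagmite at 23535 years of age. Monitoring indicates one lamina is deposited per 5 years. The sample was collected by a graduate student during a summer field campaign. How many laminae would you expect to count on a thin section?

4707 laminae

Expected laminae: 23535 / 5 = 4707.
So 4707 laminae should be present.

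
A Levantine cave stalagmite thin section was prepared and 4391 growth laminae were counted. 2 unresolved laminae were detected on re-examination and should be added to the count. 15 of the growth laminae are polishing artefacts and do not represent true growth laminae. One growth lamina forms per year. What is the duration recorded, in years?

Adjusted count: 4391 − 15 + 2 = 4378 growth laminae.
With a one-to-one growth lamina periodicity this is 4378 years.

4378 years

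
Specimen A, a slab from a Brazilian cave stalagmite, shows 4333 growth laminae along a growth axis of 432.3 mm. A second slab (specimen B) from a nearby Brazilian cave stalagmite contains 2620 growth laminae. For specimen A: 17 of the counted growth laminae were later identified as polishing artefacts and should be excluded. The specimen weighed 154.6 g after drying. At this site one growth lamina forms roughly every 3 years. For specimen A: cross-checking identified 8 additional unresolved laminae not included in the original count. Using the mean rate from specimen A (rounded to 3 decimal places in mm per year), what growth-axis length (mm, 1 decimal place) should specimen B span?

259.4 mm

Specimen A: correcting the raw count gives 4333 − 17 + 8 = 4324 true growth laminae.
Specimen A: multiplying by 3 years per growth lamina: 4324 × 3 = 12972 years.
A: Mean rate = 432.3 mm / 12972 years ≈ 0.033 mm/year.
Specimen B: at 3 years per growth lamina, 2620 × 3 = 7860 years. B's length ≈ 0.033 × 7860 = 259.4 mm.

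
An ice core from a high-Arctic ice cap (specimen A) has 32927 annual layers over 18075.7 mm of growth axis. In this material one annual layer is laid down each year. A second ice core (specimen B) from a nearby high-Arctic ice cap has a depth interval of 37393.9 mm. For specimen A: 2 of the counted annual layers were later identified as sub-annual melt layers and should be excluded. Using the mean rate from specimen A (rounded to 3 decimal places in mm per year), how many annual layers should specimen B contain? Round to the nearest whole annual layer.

68113 annual layers

Specimen A: after corrections the count is 32927 − 2 = 32925 annual layers.
A: Mean rate = 18075.7 mm / 32925 years ≈ 0.549 mm/yr.
For B, 37393.9 / 0.549 = 68112.75 years ≈ 68113 annual layers.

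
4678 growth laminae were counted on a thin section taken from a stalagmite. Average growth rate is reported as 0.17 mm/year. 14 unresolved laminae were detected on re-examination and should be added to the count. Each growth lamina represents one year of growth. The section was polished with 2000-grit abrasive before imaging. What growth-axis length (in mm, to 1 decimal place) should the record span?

Adjusted count: 4678 + 14 = 4692 growth laminae.
Length ≈ 0.17 × 4692 = 797.6 mm.

797.6 mm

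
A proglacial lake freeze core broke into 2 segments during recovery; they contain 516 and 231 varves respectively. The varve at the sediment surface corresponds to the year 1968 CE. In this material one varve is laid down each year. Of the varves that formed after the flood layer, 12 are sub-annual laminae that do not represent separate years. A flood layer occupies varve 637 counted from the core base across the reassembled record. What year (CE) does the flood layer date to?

Total varves = 516 + 231 = 747.
Between varve 637 and the sediment surface there are 747 − 637 = 110 varves.
Removing the 12 false varves leaves 110 − 12 = 98 true varves beyond the flood layer.
Counting back 98 years from 1968 CE places the flood layer in 1968 − 98 = 1870 CE.

1870 CE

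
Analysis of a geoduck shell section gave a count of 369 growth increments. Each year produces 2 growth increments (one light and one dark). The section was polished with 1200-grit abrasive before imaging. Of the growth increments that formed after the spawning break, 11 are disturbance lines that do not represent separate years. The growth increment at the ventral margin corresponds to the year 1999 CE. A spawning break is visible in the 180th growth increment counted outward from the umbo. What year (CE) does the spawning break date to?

1910 CE

The spawning break sits at growth increment 180 from the umbo, so 369 − 180 = 189 growth increments formed after it.
Removing the 11 false growth increments leaves 189 − 11 = 178 true growth increments beyond the spawning break.
With 2 growth increments per year, 178 / 2 = 89 years.
The growth increment at the ventral margin is 1999 CE, so the spawning break dates to 1999 − 89 = 1910 CE.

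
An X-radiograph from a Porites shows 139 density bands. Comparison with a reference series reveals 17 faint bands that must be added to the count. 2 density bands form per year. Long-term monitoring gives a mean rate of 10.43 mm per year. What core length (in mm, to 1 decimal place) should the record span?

Adjusted count: 139 + 17 = 156 density bands.
With 2 density bands per year, 156 / 2 = 78 years.
Predicted length = 10.43 mm/year × 78 years = 813.5 mm.

813.5 mm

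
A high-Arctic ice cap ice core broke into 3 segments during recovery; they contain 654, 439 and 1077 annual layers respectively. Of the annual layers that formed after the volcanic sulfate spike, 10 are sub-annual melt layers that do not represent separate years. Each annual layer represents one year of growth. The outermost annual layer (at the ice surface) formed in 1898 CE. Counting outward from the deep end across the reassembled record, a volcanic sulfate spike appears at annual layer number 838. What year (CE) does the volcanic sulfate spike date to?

576 CE

Total annual layers = 654 + 439 + 1077 = 2170.
Between annual layer 838 and the ice surface there are 2170 − 838 = 1332 annual layers.
1332 − 10 false = 1322 true annual layers after the volcanic sulfate spike.
The annual layer at the ice surface is 1898 CE, so the volcanic sulfate spike dates to 1898 − 1322 = 576 CE.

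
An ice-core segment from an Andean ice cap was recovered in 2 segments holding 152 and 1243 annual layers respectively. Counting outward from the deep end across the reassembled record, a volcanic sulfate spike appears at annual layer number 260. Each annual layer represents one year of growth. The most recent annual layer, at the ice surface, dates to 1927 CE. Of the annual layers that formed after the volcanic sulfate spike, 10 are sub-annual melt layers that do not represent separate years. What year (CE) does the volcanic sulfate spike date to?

Total annual layers = 152 + 1243 = 1395.
The volcanic sulfate spike sits at annual layer 260 from the deep end, so 1395 − 260 = 1135 annual layers formed after it.
Excluding 10 false annual layers: 1135 − 10 = 1125.
Counting back 1125 years from 1927 CE places the volcanic sulfate spike in 1927 − 1125 = 802 CE.

802 CE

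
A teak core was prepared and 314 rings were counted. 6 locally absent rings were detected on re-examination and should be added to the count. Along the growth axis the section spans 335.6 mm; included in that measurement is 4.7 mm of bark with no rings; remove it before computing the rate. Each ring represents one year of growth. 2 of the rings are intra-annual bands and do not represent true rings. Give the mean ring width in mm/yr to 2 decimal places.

1.04 mm/yr

Correcting the raw count gives 314 − 2 + 6 = 318 true rings.
Net length = 335.6 − 4.7 = 330.9 mm.
Extension rate ≈ 330.9 / 318 = 1.04 mm/yr.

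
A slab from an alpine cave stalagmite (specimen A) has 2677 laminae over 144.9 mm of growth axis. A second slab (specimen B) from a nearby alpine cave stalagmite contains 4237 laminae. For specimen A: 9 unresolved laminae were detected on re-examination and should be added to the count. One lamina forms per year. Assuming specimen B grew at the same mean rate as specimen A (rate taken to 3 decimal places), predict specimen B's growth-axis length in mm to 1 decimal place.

228.8 mm

Specimen A: true lamina count = 2677 + 9 = 2686.
A: Mean rate = 144.9 mm / 2686 years ≈ 0.054 mm per year.
B's length ≈ 0.054 × 4237 = 228.8 mm.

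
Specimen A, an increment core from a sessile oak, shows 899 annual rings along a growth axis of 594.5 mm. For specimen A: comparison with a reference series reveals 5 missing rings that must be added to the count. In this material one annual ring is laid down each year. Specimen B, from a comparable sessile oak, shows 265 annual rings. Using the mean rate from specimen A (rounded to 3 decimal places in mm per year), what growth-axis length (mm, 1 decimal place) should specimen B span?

Specimen A: correcting the raw count gives 899 + 5 = 904 true annual rings.
A: Extension rate ≈ 594.5 / 904 = 0.658 mm per year.
Length of B = 0.658 × 265 = 174.4 mm.

174.4 mm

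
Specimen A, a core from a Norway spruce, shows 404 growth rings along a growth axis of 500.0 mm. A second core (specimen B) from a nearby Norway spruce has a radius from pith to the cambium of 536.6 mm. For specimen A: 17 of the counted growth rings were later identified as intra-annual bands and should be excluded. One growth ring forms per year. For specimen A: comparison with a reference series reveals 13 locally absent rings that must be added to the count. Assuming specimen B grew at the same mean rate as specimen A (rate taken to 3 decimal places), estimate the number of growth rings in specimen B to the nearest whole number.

Specimen A: adjusted count: 404 − 17 + 13 = 400 growth rings.
A: 500.0 mm over 400 years gives 500.0 / 400 ≈ 1.250 mm per year.
B spans 536.6 / 1.250 = 429.28 years ≈ 429 growth rings.

429 growth rings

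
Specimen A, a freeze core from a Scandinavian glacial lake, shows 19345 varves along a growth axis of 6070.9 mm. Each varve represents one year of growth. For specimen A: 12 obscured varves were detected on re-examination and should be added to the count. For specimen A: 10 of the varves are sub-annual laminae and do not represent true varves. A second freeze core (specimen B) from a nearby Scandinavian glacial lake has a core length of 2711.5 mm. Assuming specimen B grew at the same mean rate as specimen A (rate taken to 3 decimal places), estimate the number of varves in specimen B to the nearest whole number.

8635 varves

Specimen A: true varve count = 19345 − 10 + 12 = 19347.
A: Mean rate = 6070.9 mm / 19347 years ≈ 0.314 mm per year.
For B, 2711.5 / 0.314 = 8635.35 years ≈ 8635 varves.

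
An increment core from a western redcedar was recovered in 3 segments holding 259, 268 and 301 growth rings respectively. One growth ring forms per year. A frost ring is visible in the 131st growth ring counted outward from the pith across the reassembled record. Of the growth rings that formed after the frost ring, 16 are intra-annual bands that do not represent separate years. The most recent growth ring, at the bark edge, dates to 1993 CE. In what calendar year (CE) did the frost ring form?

1312 CE

Total growth rings = 259 + 268 + 301 = 828.
828 − 131 = 697 growth rings lie beyond the frost ring toward the bark edge.
697 − 16 false = 681 true growth rings after the frost ring.
The growth ring at the bark edge is 1993 CE, so the frost ring dates to 1993 − 681 = 1312 CE.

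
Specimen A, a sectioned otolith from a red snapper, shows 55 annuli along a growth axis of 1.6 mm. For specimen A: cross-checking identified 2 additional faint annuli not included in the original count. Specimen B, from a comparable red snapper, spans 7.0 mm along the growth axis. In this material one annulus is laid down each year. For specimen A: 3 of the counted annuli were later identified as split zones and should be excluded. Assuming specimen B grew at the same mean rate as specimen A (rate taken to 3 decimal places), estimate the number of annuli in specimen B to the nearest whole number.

233 annuli

Specimen A: after corrections the count is 55 − 3 + 2 = 54 annuli.
A: 1.6 mm over 54 years gives 1.6 / 54 ≈ 0.030 mm per year.
Specimen B: 7.0 mm / 0.030 mm per year = 233.33 years ≈ 233 annuli.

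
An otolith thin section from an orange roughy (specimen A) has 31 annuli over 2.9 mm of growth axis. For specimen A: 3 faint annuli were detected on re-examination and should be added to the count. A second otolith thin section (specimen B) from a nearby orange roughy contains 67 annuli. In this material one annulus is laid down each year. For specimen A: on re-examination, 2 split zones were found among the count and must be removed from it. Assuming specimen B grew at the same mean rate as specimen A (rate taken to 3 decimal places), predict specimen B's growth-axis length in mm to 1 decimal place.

6.1 mm

Specimen A: correcting the raw count gives 31 − 2 + 3 = 32 true annuli.
A: Extension rate ≈ 2.9 / 32 = 0.091 mm/year.
For B, 0.091 mm/year × 67 years = 6.1 mm.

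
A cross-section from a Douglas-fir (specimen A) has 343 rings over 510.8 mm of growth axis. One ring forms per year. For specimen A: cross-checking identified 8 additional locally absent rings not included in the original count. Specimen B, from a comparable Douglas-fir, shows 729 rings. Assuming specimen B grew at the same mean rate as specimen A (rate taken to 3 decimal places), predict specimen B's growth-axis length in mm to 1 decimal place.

Specimen A: true ring count = 343 + 8 = 351.
A: Extension rate ≈ 510.8 / 351 = 1.455 mm/yr.
B's length ≈ 1.455 × 729 = 1060.7 mm.

1060.7 mm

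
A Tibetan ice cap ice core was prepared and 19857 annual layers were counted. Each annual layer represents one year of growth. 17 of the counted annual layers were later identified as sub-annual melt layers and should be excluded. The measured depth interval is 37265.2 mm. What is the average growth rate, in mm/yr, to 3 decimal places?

1.878 mm/yr

Adjusted count: 19857 − 17 = 19840 annual layers.
Mean rate = 37265.2 mm / 19840 years ≈ 1.878 mm/yr.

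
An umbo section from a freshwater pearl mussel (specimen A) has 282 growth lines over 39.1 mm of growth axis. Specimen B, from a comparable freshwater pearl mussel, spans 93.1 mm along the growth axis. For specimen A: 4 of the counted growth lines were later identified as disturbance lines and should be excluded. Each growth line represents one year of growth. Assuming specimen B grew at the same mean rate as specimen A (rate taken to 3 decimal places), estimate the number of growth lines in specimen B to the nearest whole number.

660 growth lines

Specimen A: after corrections the count is 282 − 4 = 278 growth lines.
A: Extension rate ≈ 39.1 / 278 = 0.141 mm/year.
For B, 93.1 / 0.141 = 660.28 years ≈ 660 growth lines.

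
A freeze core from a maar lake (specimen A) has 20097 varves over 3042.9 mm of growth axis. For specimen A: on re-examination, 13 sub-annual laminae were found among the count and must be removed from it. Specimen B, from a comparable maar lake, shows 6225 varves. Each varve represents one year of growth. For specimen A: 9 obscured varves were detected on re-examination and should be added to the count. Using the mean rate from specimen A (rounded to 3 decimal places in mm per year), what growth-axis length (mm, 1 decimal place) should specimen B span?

940.0 mm

Specimen A: correcting the raw count gives 20097 − 13 + 9 = 20093 true varves.
A: Extension rate ≈ 3042.9 / 20093 = 0.151 mm/year.
B's length ≈ 0.151 × 6225 = 940.0 mm.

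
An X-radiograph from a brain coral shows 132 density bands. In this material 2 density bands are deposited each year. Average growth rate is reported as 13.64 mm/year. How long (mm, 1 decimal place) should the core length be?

Dividing by 2 density bands per year: 132 / 2 = 66 years.
Predicted length = 13.64 mm/year × 66 years = 900.2 mm.

900.2 mm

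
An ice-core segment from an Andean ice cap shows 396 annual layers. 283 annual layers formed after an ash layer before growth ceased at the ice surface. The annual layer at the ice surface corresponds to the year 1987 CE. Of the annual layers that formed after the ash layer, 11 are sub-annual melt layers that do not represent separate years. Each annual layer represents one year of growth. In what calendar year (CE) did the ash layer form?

1715 CE

There are 283 annual layers younger than the ash layer.
Removing the 11 false annual layers leaves 283 − 11 = 272 true annual layers beyond the ash layer.
Counting back 272 years from 1987 CE places the ash layer in 1987 − 272 = 1715 CE.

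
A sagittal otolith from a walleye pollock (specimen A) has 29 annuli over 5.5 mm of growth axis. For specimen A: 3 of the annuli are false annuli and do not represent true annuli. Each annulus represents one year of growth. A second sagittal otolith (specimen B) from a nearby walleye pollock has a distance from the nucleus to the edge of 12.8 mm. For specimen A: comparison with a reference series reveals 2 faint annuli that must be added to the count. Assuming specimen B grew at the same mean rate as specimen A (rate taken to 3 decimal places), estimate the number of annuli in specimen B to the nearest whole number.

Specimen A: after corrections the count is 29 − 3 + 2 = 28 annuli.
A: Mean rate = 5.5 mm / 28 years ≈ 0.196 mm/yr.
B spans 12.8 / 0.196 = 65.31 years ≈ 65 annuli.

65 annuli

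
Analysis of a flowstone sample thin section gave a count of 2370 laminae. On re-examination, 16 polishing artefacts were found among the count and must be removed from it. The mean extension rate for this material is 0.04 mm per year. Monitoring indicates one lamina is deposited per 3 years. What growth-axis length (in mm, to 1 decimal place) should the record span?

Adjusted count: 2370 − 16 = 2354 laminae.
At 3 years per lamina, 2354 × 3 = 7062 years.
Length ≈ 0.04 × 7062 = 282.5 mm.

282.5 mm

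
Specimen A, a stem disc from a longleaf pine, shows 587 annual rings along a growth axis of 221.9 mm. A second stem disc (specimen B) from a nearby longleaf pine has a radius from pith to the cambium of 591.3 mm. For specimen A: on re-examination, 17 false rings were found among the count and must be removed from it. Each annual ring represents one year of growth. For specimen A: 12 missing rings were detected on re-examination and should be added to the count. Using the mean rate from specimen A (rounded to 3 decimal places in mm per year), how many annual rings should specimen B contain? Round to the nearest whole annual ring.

1552 annual rings

Specimen A: correcting the raw count gives 587 − 17 + 12 = 582 true annual rings.
A: Mean rate = 221.9 mm / 582 years ≈ 0.381 mm/year.
B spans 591.3 / 0.381 = 1551.97 years ≈ 1552 annual rings.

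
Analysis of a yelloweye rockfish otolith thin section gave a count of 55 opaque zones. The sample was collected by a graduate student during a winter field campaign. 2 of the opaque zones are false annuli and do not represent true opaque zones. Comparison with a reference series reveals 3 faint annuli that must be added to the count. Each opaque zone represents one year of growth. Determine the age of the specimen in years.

Correcting the raw count gives 55 − 2 + 3 = 56 true opaque zones.
At one opaque zone per year, that is 56 years.

56 years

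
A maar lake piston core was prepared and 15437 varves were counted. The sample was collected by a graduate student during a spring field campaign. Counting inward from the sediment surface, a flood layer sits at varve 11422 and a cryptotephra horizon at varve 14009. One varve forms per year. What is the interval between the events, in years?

Separation: 14009 − 11422 = 2587 varves.
At one varve per year, 2587 years elapsed between them.

2587 years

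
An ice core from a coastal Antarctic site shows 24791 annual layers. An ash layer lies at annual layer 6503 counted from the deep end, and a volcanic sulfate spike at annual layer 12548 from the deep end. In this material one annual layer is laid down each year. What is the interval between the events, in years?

6045 years

12548 − 6503 = 6045 annual layers lie between the two events.
One annual layer per year makes the interval 6045 years.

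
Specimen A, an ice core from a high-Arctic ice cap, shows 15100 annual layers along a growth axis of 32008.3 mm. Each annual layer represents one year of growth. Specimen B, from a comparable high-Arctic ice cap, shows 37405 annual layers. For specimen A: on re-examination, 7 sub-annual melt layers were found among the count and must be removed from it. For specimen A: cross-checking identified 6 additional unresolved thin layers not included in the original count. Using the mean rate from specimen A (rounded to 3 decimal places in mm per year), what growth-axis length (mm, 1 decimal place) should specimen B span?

79298.6 mm

Specimen A: after corrections the count is 15100 − 7 + 6 = 15099 annual layers.
A: Extension rate ≈ 32008.3 / 15099 = 2.120 mm/yr.
B's length ≈ 2.120 × 37405 = 79298.6 mm.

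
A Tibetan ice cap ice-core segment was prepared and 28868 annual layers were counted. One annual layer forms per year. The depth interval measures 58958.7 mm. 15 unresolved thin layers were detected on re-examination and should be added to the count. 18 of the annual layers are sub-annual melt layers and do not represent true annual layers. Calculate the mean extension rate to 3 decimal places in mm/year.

Correcting the raw count gives 28868 − 18 + 15 = 28865 true annual layers.
Mean rate = 58958.7 mm / 28865 years ≈ 2.043 mm/year.

2.043 mm/year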